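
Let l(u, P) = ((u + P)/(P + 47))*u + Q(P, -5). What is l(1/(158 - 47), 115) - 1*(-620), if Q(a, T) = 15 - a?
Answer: 518966903/998001 ≈ 520.01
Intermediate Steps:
l(u, P) = 15 - P + u*(P + u)/(47 + P) (l(u, P) = ((u + P)/(P + 47))*u + (15 - P) = ((P + u)/(47 + P))*u + (15 - P) = u*(P + u)/(47 + P) + (15 - P) = 15 - P + u*(P + u)/(47 + P))
l(1/(158 - 47), 115) - 1*(-620) = (705 + (1/(158 - 47))² - 1*115² - 32*115 + 115/(158 - 47))/(47 + 115) - 1*(-620) = (705 + (1/111)² - 1*13225 - 3680 + 115/111)/162 + 620 = (705 + (1/111)² - 13225 - 3680 + 115*(1/111))/162 + 620 = (705 + 1/12321 - 13225 - 3680 + 115/111)/162 + 620 = (1/162)*(-199587434/12321) + 620 = -99793717/998001 + 620 = 518966903/998001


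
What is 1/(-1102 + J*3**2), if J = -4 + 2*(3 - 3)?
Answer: -1/1138 ≈ -0.00087873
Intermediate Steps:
J = -4 (J = -4 + 2*0 = -4 + 0 = -4)
1/(-1102 + J*3**2) = 1/(-1102 - 4*3**2) = 1/(-1102 - 4*9) = 1/(-1102 - 36) = 1/(-1138) = -1/1138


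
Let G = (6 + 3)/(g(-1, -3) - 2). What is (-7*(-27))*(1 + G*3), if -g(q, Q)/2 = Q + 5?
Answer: -1323/2 ≈ -661.50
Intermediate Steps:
g(q, Q) = -10 - 2*Q (g(q, Q) = -2*(Q + 5) = -2*(5 + Q) = -10 - 2*Q)
G = -3/2 (G = (6 + 3)/((-10 - 2*(-3)) - 2) = 9/((-10 + 6) - 2) = 9/(-4 - 2) = 9/(-6) = 9*(-1/6) = -3/2 ≈ -1.5000)
(-7*(-27))*(1 + G*3) = (-7*(-27))*(1 - 3/2*3) = 189*(1 - 9/2) = 189*(-7/2) = -1323/2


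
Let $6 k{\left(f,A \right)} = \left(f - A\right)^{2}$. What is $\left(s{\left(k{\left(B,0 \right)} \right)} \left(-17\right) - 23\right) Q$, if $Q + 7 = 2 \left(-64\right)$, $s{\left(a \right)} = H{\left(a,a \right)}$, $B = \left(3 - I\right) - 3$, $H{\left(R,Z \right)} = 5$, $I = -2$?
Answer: $14580$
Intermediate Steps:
$B = 2$ ($B = \left(3 - -2\right) - 3 = \left(3 + 2\right) - 3 = 5 - 3 = 2$)
$k{\left(f,A \right)} = \frac{\left(f - A\right)^{2}}{6}$
$s{\left(a \right)} = 5$
$Q = -135$ ($Q = -7 + 2 \left(-64\right) = -7 - 128 = -135$)
$\left(s{\left(k{\left(B,0 \right)} \right)} \left(-17\right) - 23\right) Q = \left(5 \left(-17\right) - 23\right) \left(-135\right) = \left(-85 - 23\right) \left(-135\right) = \left(-108\right) \left(-135\right) = 14580$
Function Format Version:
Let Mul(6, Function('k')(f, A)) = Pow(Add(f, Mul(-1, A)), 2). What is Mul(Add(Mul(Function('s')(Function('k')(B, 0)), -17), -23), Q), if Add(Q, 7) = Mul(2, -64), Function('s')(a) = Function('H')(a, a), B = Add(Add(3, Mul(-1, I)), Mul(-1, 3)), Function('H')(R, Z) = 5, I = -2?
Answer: 14580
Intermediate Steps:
B = 2 (B = Add(Add(3, Mul(-1, -2)), Mul(-1, 3)) = Add(Add(3, 2), -3) = Add(5, -3) = 2)
Function('k')(f, A) = Mul(Rational(1, 6), Pow(Add(f, Mul(-1, A)), 2))
Function('s')(a) = 5
Q = -135 (Q = Add(-7, Mul(2, -64)) = Add(-7, -128) = -135)
Mul(Add(Mul(Function('s')(Function('k')(B, 0)), -17), -23), Q) = Mul(Add(Mul(5, -17), -23), -135) = Mul(Add(-85, -23), -135) = Mul(-108, -135) = 14580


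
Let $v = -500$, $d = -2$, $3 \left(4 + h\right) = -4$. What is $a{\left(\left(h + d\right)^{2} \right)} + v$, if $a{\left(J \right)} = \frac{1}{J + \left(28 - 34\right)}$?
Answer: $- \frac{214991}{430} \approx -499.98$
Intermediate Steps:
$h = - \frac{16}{3}$ ($h = -4 + \frac{1}{3} \left(-4\right) = -4 - \frac{4}{3} = - \frac{16}{3} \approx -5.3333$)
$a{\left(J \right)} = \frac{1}{-6 + J}$ ($a{\left(J \right)} = \frac{1}{J + \left(28 - 34\right)} = \frac{1}{J - 6} = \frac{1}{-6 + J}$)
$a{\left(\left(h + d\right)^{2} \right)} + v = \frac{1}{-6 + \left(- \frac{16}{3} - 2\right)^{2}} - 500 = \frac{1}{-6 + \left(- \frac{22}{3}\right)^{2}} - 500 = \frac{1}{-6 + \frac{484}{9}} - 500 = \frac{1}{\frac{430}{9}} - 500 = \frac{9}{430} - 500 = - \frac{214991}{430}$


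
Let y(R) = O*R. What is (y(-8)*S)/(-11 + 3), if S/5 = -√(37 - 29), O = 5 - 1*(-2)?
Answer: -70*√2 ≈ -98.995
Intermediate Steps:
O = 7 (O = 5 + 2 = 7)
y(R) = 7*R
S = -10*√2 (S = 5*(-√(37 - 29)) = 5*(-√8) = 5*(-2*√2) = -10*√2 ≈ -14.142)
(y(-8)*S)/(-11 + 3) = ((7*(-8))*(-10*√2))/(-11 + 3) = -(-560)*√2/(-8) = (560*√2)*(-⅛) = -70*√2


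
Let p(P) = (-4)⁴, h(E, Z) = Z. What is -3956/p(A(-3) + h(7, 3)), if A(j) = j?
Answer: -989/64 ≈ -15.453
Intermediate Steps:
p(P) = 256
-3956/p(A(-3) + h(7, 3)) = -3956/256 = -3956*1/256 = -989/64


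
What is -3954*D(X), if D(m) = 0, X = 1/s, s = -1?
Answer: 0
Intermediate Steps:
X = -1 (X = 1/(-1) = -1)
-3954*D(X) = -3954*0 = 0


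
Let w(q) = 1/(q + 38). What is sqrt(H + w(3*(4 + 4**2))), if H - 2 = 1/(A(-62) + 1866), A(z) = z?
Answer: sqrt(80162093)/6314 ≈ 1.4180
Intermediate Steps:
H = 3609/1804 (H = 2 + 1/(-62 + 1866) = 2 + 1/1804 = 3609/1804 ≈ 2.0006)
w(q) = 1/(38 + q)
sqrt(H + w(3*(4 + 4**2))) = sqrt(3609/1804 + 1/(38 + 3*(4 + 4**2))) = sqrt(3609/1804 + 1/(38 + 3*(4 + 16))) = sqrt(3609/1804 + 1/(38 + 3*20)) = sqrt(3609/1804 + 1/(38 + 60)) = sqrt(3609/1804 + 1/98) = sqrt(177743/88396) = sqrt(80162093)/6314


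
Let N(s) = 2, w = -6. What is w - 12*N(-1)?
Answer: -30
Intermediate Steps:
w - 12*N(-1) = -6 - 12*2 = -6 - 24 = -30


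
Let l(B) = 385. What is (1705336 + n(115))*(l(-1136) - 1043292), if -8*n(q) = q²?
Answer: -14214262368941/8 ≈ -1.7768e+12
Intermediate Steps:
n(q) = -q²/8
(1705336 + n(115))*(l(-1136) - 1043292) = (1705336 - ⅛*115²)*(385 - 1043292) = (1705336 - ⅛*13225)*(-1042907) = (1705336 - 13225/8)*(-1042907) = (13629463/8)*(-1042907) = -14214262368941/8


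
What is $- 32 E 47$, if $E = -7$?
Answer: $10528$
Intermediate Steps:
$- 32 E 47 = \left(-32\right) \left(-7\right) 47 = 224 \cdot 47 = 10528$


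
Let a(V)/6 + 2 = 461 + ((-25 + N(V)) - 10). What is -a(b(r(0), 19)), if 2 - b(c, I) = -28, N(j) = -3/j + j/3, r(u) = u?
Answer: -13017/5 ≈ -2603.4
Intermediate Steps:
N(j) = -3/j + j/3 (N(j) = -3/j + j*(1/3) = -3/j + j/3)
b(c, I) = 30 (b(c, I) = 2 - 1*(-28) = 2 + 28 = 30)
a(V) = 2544 - 18/V + 2*V (a(V) = -12 + 6*(461 + ((-25 + (-3/V + V/3)) - 10)) = -12 + 6*(461 + ((-25 - 3/V + V/3) - 10)) = -12 + 6*(461 + (-35 - 3/V + V/3)) = -12 + 6*(426 - 3/V + V/3) = -12 + (2556 - 18/V + 2*V) = 2544 - 18/V + 2*V)
-a(b(r(0), 19)) = -(2544 - 18/30 + 2*30) = -(2544 - 18*1/30 + 60) = -(2544 - 3/5 + 60) = -1*13017/5 = -13017/5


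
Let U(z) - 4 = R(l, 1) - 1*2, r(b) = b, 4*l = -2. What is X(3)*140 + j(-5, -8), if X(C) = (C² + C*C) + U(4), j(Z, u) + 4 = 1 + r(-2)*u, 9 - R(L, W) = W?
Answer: 3933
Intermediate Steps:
l = -½ (l = (¼)*(-2) = -½ ≈ -0.50000)
R(L, W) = 9 - W
U(z) = 10 (U(z) = 4 + ((9 - 1*1) - 1*2) = 4 + ((9 - 1) - 2) = 4 + (8 - 2) = 4 + 6 = 10)
j(Z, u) = -3 - 2*u (j(Z, u) = -4 + (1 - 2*u) = -3 - 2*u)
X(C) = 10 + 2*C² (X(C) = (C² + C*C) + 10 = (C² + C²) + 10 = 2*C² + 10 = 10 + 2*C²)
X(3)*140 + j(-5, -8) = (10 + 2*3²)*140 + (-3 - 2*(-8)) = (10 + 2*9)*140 + (-3 + 16) = (10 + 18)*140 + 13 = 28*140 + 13 = 3920 + 13 = 3933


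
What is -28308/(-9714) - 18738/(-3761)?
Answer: 48081220/6089059 ≈ 7.8963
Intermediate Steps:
-28308/(-9714) - 18738/(-3761) = -28308*(-1/9714) - 18738*(-1/3761) = 4718/1619 + 18738/3761 = 48081220/6089059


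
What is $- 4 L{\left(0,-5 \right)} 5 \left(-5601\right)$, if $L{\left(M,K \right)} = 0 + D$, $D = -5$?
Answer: $-560100$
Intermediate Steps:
$L{\left(M,K \right)} = -5$ ($L{\left(M,K \right)} = 0 - 5 = -5$)
$- 4 L{\left(0,-5 \right)} 5 \left(-5601\right) = \left(-4\right) \left(-5\right) 5 \left(-5601\right) = 20 \cdot 5 \left(-5601\right) = 100 \left(-5601\right) = -560100$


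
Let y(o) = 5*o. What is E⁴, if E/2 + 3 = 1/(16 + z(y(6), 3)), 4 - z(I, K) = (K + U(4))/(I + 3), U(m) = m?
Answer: 220163395113216/181824635281 ≈ 1210.9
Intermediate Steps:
z(I, K) = 4 - (4 + K)/(3 + I) (z(I, K) = 4 - (K + 4)/(I + 3) = 4 - (4 + K)/(3 + I))
E = -3852/653 (E = -6 + 2/(16 + (8 - 1*3 + 4*(5*6))/(3 + 5*6)) = -6 + 2/(16 + (8 - 3 + 4*30)/(3 + 30)) = -6 + 2/(16 + (8 - 3 + 120)/33) = -6 + 2/(16 + (1/33)*125) = -6 + 2/(16 + 125/33) = -6 + 2/(653/33) = -6 + 2*(33/653) = -6 + 66/653 = -3852/653 ≈ -5.8989)
E⁴ = (-3852/653)⁴ = 220163395113216/181824635281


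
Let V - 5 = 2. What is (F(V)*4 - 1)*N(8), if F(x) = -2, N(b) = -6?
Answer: 54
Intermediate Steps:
V = 7 (V = 5 + 2 = 7)
(F(V)*4 - 1)*N(8) = (-2*4 - 1)*(-6) = (-8 - 1)*(-6) = -9*(-6) = 54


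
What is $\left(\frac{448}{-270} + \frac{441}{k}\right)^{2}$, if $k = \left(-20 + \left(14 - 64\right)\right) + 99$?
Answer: $\frac{2813135521}{15327225} \approx 183.54$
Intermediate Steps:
$k = 29$ ($k = \left(-20 + \left(14 - 64\right)\right) + 99 = \left(-20 - 50\right) + 99 = -70 + 99 = 29$)
$\left(\frac{448}{-270} + \frac{441}{k}\right)^{2} = \left(\frac{448}{-270} + \frac{441}{29}\right)^{2} = \left(448 \left(- \frac{1}{270}\right) + 441 \cdot \frac{1}{29}\right)^{2} = \left(- \frac{224}{135} + \frac{441}{29}\right)^{2} = \left(\frac{53039}{3915}\right)^{2} = \frac{2813135521}{15327225}$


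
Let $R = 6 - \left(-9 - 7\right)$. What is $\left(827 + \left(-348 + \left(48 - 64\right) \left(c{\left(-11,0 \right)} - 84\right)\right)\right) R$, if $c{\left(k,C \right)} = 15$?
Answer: $34826$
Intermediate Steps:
$R = 22$ ($R = 6 - -16 = 6 + 16 = 22$)
$\left(827 + \left(-348 + \left(48 - 64\right) \left(c{\left(-11,0 \right)} - 84\right)\right)\right) R = \left(827 - \left(348 - \left(48 - 64\right) \left(15 - 84\right)\right)\right) 22 = \left(827 - -756\right) 22 = \left(827 + \left(-348 + 1104\right)\right) 22 = \left(827 + 756\right) 22 = 1583 \cdot 22 = 34826$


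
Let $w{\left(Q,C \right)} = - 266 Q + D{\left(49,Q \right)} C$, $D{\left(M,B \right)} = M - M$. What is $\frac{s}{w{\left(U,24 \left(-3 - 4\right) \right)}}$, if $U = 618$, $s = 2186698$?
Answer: $- \frac{1093349}{82194} \approx -13.302$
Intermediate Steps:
$D{\left(M,B \right)} = 0$
$w{\left(Q,C \right)} = - 266 Q$ ($w{\left(Q,C \right)} = - 266 Q + 0 C = - 266 Q + 0 = - 266 Q$)
$\frac{s}{w{\left(U,24 \left(-3 - 4\right) \right)}} = \frac{2186698}{\left(-266\right) 618} = \frac{2186698}{-164388} = 2186698 \left(- \frac{1}{164388}\right) = - \frac{1093349}{82194}$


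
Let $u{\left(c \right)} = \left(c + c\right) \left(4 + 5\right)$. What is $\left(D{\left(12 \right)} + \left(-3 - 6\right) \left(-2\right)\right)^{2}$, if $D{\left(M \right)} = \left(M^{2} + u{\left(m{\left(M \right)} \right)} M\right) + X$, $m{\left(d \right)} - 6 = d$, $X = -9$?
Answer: $16329681$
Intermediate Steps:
$m{\left(d \right)} = 6 + d$
$u{\left(c \right)} = 18 c$ ($u{\left(c \right)} = 2 c 9 = 18 c$)
$D{\left(M \right)} = -9 + M^{2} + M \left(108 + 18 M\right)$ ($D{\left(M \right)} = \left(M^{2} + 18 \left(6 + M\right) M\right) - 9 = \left(M^{2} + \left(108 + 18 M\right) M\right) - 9 = \left(M^{2} + M \left(108 + 18 M\right)\right) - 9 = -9 + M^{2} + M \left(108 + 18 M\right)$)
$\left(D{\left(12 \right)} + \left(-3 - 6\right) \left(-2\right)\right)^{2} = \left(\left(-9 + 19 \cdot 12^{2} + 108 \cdot 12\right) + \left(-3 - 6\right) \left(-2\right)\right)^{2} = \left(\left(-9 + 19 \cdot 144 + 1296\right) - -18\right)^{2} = \left(\left(-9 + 2736 + 1296\right) + 18\right)^{2} = \left(4023 + 18\right)^{2} = 4041^{2} = 16329681$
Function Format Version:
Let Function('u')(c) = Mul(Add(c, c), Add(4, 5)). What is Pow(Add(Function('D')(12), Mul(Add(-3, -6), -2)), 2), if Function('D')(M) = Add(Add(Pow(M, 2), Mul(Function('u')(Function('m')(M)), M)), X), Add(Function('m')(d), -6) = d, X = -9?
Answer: 16329681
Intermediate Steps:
Function('m')(d) = Add(6, d)
Function('u')(c) = Mul(18, c) (Function('u')(c) = Mul(Mul(2, c), 9) = Mul(18, c))
Function('D')(M) = Add(-9, Pow(M, 2), Mul(M, Add(108, Mul(18, M)))) (Function('D')(M) = Add(Add(Pow(M, 2), Mul(Mul(18, Add(6, M)), M)), -9) = Add(Add(Pow(M, 2), Mul(Add(108, Mul(18, M)), M)), -9) = Add(Add(Pow(M, 2), Mul(M, Add(108, Mul(18, M)))), -9) = Add(-9, Pow(M, 2), Mul(M, Add(108, Mul(18, M)))))
Pow(Add(Function('D')(12), Mul(Add(-3, -6), -2)), 2) = Pow(Add(Add(-9, Mul(19, Pow(12, 2)), Mul(108, 12)), Mul(Add(-3, -6), -2)), 2) = Pow(Add(Add(-9, Mul(19, 144), 1296), Mul(-9, -2)), 2) = Pow(Add(Add(-9, 2736, 1296), 18), 2) = Pow(Add(4023, 18), 2) = Pow(4041, 2) = 16329681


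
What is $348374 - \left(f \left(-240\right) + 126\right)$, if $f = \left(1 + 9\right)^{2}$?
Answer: $372248$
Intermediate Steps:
$f = 100$ ($f = 10^{2} = 100$)
$348374 - \left(f \left(-240\right) + 126\right) = 348374 - \left(100 \left(-240\right) + 126\right) = 348374 - \left(-24000 + 126\right) = 348374 - -23874 = 348374 + 23874 = 372248$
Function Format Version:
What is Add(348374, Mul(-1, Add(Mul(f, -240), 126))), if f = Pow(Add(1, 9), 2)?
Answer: 372248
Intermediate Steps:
f = 100 (f = Pow(10, 2) = 100)
Add(348374, Mul(-1, Add(Mul(f, -240), 126))) = Add(348374, Mul(-1, Add(Mul(100, -240), 126))) = Add(348374, Mul(-1, Add(-24000, 126))) = Add(348374, Mul(-1, -23874)) = Add(348374, 23874) = 372248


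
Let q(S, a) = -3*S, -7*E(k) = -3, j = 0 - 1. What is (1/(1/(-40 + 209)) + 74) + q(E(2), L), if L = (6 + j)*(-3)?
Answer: 1692/7 ≈ 241.71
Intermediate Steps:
j = -1
E(k) = 3/7 (E(k) = -⅐*(-3) = 3/7)
L = -15 (L = (6 - 1)*(-3) = 5*(-3) = -15)
(1/(1/(-40 + 209)) + 74) + q(E(2), L) = (1/(1/(-40 + 209)) + 74) - 3*3/7 = (1/(1/169) + 74) - 9/7 = (169 + 74) - 9/7 = 243 - 9/7 = 1692/7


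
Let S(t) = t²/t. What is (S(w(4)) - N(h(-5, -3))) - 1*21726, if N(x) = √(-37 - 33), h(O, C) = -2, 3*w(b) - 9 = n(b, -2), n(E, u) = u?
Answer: -65171/3 - I*√70 ≈ -21724.0 - 8.3666*I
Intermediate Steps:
w(b) = 7/3 (w(b) = 3 + (⅓)*(-2) = 3 - ⅔ = 7/3)
N(x) = I*√70 (N(x) = √(-70) = I*√70)
S(t) = t
(S(w(4)) - N(h(-5, -3))) - 1*21726 = (7/3 - I*√70) - 1*21726 = (7/3 - I*√70) - 21726 = -65171/3 - I*√70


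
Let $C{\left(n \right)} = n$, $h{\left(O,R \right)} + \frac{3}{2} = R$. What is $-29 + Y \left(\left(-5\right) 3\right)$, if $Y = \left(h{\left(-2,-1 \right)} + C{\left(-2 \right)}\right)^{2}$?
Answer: $- \frac{1331}{4} \approx -332.75$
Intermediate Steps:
$h{\left(O,R \right)} = - \frac{3}{2} + R$
$Y = \frac{81}{4}$ ($Y = \left(\left(- \frac{3}{2} - 1\right) - 2\right)^{2} = \left(- \frac{5}{2} - 2\right)^{2} = \left(- \frac{9}{2}\right)^{2} = \frac{81}{4} \approx 20.25$)
$-29 + Y \left(\left(-5\right) 3\right) = -29 + \frac{81 \left(\left(-5\right) 3\right)}{4} = -29 + \frac{81}{4} \left(-15\right) = -29 - \frac{1215}{4} = - \frac{1331}{4}$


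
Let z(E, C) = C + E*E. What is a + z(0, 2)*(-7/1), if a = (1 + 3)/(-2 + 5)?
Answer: -38/3 ≈ -12.667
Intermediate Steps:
z(E, C) = C + E²
a = 4/3 ≈ 1.3333
a + z(0, 2)*(-7/1) = 4/3 + (2 + 0²)*(-7/1) = 4/3 + (2 + 0)*(-7*1) = 4/3 + 2*(-7) = 4/3 - 14 = -38/3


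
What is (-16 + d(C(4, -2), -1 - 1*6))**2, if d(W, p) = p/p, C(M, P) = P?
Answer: 225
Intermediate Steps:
d(W, p) = 1
(-16 + d(C(4, -2), -1 - 1*6))**2 = (-16 + 1)**2 = (-15)**2 = 225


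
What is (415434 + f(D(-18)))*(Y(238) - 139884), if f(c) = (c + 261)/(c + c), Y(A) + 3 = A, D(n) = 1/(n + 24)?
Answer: -116248715315/2 ≈ -5.8124e+10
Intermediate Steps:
D(n) = 1/(24 + n)
Y(A) = -3 + A
f(c) = (261 + c)/(2*c) (f(c) = (261 + c)/((2*c)) = (261 + c)*(1/(2*c)) = (261 + c)/(2*c))
(415434 + f(D(-18)))*(Y(238) - 139884) = (415434 + (261 + 1/(24 - 18))/(2*(1/(24 - 18))))*((-3 + 238) - 139884) = (415434 + (261 + 1/6)/(2*(1/6)))*(235 - 139884) = (415434 + (261 + 1/6)/(2*(1/6)))*(-139649) = (415434 + (1/2)*6*(1567/6))*(-139649) = (415434 + 1567/2)*(-139649) = (832435/2)*(-139649) = -116248715315/2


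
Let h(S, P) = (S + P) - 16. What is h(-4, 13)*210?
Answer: -1470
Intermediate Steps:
h(S, P) = -16 + P + S (h(S, P) = (P + S) - 16 = -16 + P + S)
h(-4, 13)*210 = (-16 + 13 - 4)*210 = -7*210 = -1470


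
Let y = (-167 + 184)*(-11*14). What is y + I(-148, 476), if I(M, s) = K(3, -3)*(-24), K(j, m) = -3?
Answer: -2546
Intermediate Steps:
I(M, s) = 72 (I(M, s) = -3*(-24) = 72)
y = -2618 (y = 17*(-154) = -2618)
y + I(-148, 476) = -2618 + 72 = -2546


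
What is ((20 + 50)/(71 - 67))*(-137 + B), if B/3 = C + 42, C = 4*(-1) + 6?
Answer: -175/2 ≈ -87.500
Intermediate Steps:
C = 2 (C = -4 + 6 = 2)
B = 132 (B = 3*(2 + 42) = 3*44 = 132)
((20 + 50)/(71 - 67))*(-137 + B) = ((20 + 50)/(71 - 67))*(-137 + 132) = (70/4)*(-5) = (70*(1/4))*(-5) = (35/2)*(-5) = -175/2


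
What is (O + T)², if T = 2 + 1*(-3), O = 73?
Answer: 5184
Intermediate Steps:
T = -1 (T = 2 - 3 = -1)
(O + T)² = (73 - 1)² = 72² = 5184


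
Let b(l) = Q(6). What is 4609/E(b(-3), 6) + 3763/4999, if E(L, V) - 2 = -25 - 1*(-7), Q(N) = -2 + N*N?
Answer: -22980183/79984 ≈ -287.31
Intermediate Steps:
Q(N) = -2 + N²
b(l) = 34 (b(l) = -2 + 6² = -2 + 36 = 34)
E(L, V) = -16 (E(L, V) = 2 + (-25 - 1*(-7)) = 2 + (-25 + 7) = 2 - 18 = -16)
4609/E(b(-3), 6) + 3763/4999 = 4609/(-16) + 3763/4999 = 4609*(-1/16) + 3763*(1/4999) = -4609/16 + 3763/4999 = -22980183/79984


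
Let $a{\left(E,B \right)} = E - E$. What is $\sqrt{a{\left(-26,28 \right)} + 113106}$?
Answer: $\sqrt{113106} \approx 336.31$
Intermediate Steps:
$a{\left(E,B \right)} = 0$
$\sqrt{a{\left(-26,28 \right)} + 113106} = \sqrt{0 + 113106} = \sqrt{113106}$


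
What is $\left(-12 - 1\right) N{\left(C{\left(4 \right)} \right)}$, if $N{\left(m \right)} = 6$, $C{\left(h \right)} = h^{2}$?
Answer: $-78$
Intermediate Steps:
$\left(-12 - 1\right) N{\left(C{\left(4 \right)} \right)} = \left(-12 - 1\right) 6 = \left(-13\right) 6 = -78$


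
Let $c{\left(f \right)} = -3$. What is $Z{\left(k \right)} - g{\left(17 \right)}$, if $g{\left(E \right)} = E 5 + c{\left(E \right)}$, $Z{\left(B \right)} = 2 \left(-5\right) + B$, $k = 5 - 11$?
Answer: $-98$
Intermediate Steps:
$k = -6$
$Z{\left(B \right)} = -10 + B$
$g{\left(E \right)} = -3 + 5 E$ ($g{\left(E \right)} = E 5 - 3 = 5 E - 3 = -3 + 5 E$)
$Z{\left(k \right)} - g{\left(17 \right)} = \left(-10 - 6\right) - \left(-3 + 5 \cdot 17\right) = -16 - \left(-3 + 85\right) = -16 - 82 = -98$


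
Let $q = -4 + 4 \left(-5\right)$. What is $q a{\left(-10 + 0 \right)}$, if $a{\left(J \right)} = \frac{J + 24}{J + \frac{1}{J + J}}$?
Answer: $\frac{2240}{67} \approx 33.433$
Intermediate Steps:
$a{\left(J \right)} = \frac{24 + J}{J + \frac{1}{2 J}}$
$q = -24$ ($q = -4 - 20 = -24$)
$q a{\left(-10 + 0 \right)} = - 24 \frac{2 \left(-10 + 0\right) \left(24 + \left(-10 + 0\right)\right)}{1 + 2 \left(-10 + 0\right)^{2}} = - 24 \cdot 2 \left(-10\right) \frac{1}{1 + 2 \left(-10\right)^{2}} \left(24 - 10\right) = - 24 \cdot 2 \left(-10\right) \frac{1}{1 + 2 \cdot 100} \cdot 14 = - 24 \cdot 2 \left(-10\right) \frac{1}{1 + 200} \cdot 14 = - 24 \cdot 2 \left(-10\right) \frac{1}{201} \cdot 14 = \left(-24\right) \left(- \frac{280}{201}\right) = \frac{2240}{67}$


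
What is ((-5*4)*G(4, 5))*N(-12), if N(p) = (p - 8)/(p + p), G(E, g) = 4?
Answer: -200/3 ≈ -66.667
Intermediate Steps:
N(p) = (-8 + p)/(2*p) (N(p) = (-8 + p)/((2*p)) = (-8 + p)*(1/(2*p)) = (-8 + p)/(2*p))
((-5*4)*G(4, 5))*N(-12) = (-5*4*4)*((1/2)*(-8 - 12)/(-12)) = (-20*4)*((1/2)*(-1/12)*(-20)) = -80*5/6 = -200/3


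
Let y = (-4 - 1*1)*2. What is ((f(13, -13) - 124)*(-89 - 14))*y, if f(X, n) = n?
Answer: -141110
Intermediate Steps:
y = -10 (y = (-4 - 1)*2 = -5*2 = -10)
((f(13, -13) - 124)*(-89 - 14))*y = ((-13 - 124)*(-89 - 14))*(-10) = -137*(-103)*(-10) = 14111*(-10) = -141110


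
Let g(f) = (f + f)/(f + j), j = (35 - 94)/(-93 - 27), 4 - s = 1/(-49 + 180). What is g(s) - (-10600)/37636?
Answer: 1367813530/663231001 ≈ 2.0623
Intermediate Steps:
s = 523/131 (s = 4 - 1/(-49 + 180) = 4 - 1/131 = 523/131 ≈ 3.9924)
j = 59/120 (j = -59/(-120) = -59*(-1/120) = 59/120 ≈ 0.49167)
g(f) = 2*f/(59/120 + f) (g(f) = (f + f)/(f + 59/120) = (2*f)/(59/120 + f) = 2*f/(59/120 + f))
g(s) - (-10600)/37636 = 240*(523/131)/(59 + 120*(523/131)) - (-10600)/37636 = 240*(523/131)/(59 + 62760/131) - (-10600)/37636 = 240*(523/131)/(70489/131) - 1*(-2650/9409) = 240*(523/131)*(131/70489) + 2650/9409 = 125520/70489 + 2650/9409 = 1367813530/663231001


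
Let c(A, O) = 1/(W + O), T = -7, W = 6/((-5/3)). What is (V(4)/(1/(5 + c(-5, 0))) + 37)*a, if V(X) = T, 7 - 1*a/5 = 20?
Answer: -4615/18 ≈ -256.39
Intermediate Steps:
a = -65 (a = 35 - 5*20 = 35 - 100 = -65)
W = -18/5 (W = 6/((-5*⅓)) = 6/(-5/3) = 6*(-⅗) = -18/5 ≈ -3.6000)
c(A, O) = 1/(-18/5 + O)
V(X) = -7
(V(4)/(1/(5 + c(-5, 0))) + 37)*a = (-(35 + 35/(-18 + 5*0)) + 37)*(-65) = (-(35 + 35/(-18 + 0)) + 37)*(-65) = (-7/(1/(5 + 5/(-18))) + 37)*(-65) = (-7/(1/(5 + 5*(-1/18))) + 37)*(-65) = (-7/(1/(5 - 5/18)) + 37)*(-65) = (-7/(1/(85/18)) + 37)*(-65) = (-7/18/85 + 37)*(-65) = (-7*85/18 + 37)*(-65) = (-595/18 + 37)*(-65) = (71/18)*(-65) = -4615/18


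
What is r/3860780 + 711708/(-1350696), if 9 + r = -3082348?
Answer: -287961470113/217280837620 ≈ -1.3253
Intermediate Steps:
r = -3082357 (r = -9 - 3082348 = -3082357)
r/3860780 + 711708/(-1350696) = -3082357/3860780 + 711708/(-1350696) = -3082357*1/3860780 + 711708*(-1/1350696) = -3082357/3860780 - 59309/112558 = -287961470113/217280837620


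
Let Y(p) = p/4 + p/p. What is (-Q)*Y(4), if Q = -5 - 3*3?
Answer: 28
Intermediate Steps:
Y(p) = 1 + p/4 (Y(p) = p*(¼) + 1 = p/4 + 1 = 1 + p/4)
Q = -14 (Q = -5 - 9 = -14)
(-Q)*Y(4) = (-1*(-14))*(1 + (¼)*4) = 14*(1 + 1) = 14*2 = 28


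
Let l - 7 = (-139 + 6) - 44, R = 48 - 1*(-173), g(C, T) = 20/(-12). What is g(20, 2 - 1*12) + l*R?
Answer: -112715/3 ≈ -37572.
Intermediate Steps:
g(C, T) = -5/3 (g(C, T) = 20*(-1/12) = -5/3)
R = 221 (R = 48 + 173 = 221)
l = -170 (l = 7 + ((-139 + 6) - 44) = 7 + (-133 - 44) = 7 - 177 = -170)
g(20, 2 - 1*12) + l*R = -5/3 - 170*221 = -5/3 - 37570 = -112715/3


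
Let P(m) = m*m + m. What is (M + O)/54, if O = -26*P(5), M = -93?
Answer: -97/6 ≈ -16.167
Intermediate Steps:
P(m) = m + m² (P(m) = m² + m = m + m²)
O = -780 (O = -130*(1 + 5) = -130*6 = -26*30 = -780)
(M + O)/54 = (-93 - 780)/54 = -873*1/54 = -97/6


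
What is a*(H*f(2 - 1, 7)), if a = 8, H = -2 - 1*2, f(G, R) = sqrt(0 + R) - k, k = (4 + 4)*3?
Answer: 768 - 32*sqrt(7) ≈ 683.34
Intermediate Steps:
k = 24 (k = 8*3 = 24)
f(G, R) = -24 + sqrt(R) (f(G, R) = sqrt(0 + R) - 1*24 = sqrt(R) - 24 = -24 + sqrt(R))
H = -4 (H = -2 - 2 = -4)
a*(H*f(2 - 1, 7)) = 8*(-4*(-24 + sqrt(7))) = 8*(96 - 4*sqrt(7)) = 768 - 32*sqrt(7)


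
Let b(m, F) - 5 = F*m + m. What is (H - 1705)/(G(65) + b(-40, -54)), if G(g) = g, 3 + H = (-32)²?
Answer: -114/365 ≈ -0.31233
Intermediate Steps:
H = 1021 (H = -3 + (-32)² = -3 + 1024 = 1021)
b(m, F) = 5 + m + F*m (b(m, F) = 5 + (F*m + m) = 5 + (m + F*m) = 5 + m + F*m)
(H - 1705)/(G(65) + b(-40, -54)) = (1021 - 1705)/(65 + (5 - 40 - 54*(-40))) = -684/(65 + (5 - 40 + 2160)) = -684/(65 + 2125) = -684/2190 = -684*1/2190 = -114/365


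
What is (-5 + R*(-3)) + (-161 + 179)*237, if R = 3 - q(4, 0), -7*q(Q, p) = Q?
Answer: 29752/7 ≈ 4250.3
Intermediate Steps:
q(Q, p) = -Q/7
R = 25/7 (R = 3 - (-1)*4/7 = 3 - 1*(-4/7) = 3 + 4/7 = 25/7 ≈ 3.5714)
(-5 + R*(-3)) + (-161 + 179)*237 = (-5 + (25/7)*(-3)) + (-161 + 179)*237 = (-5 - 75/7) + 18*237 = -110/7 + 4266 = 29752/7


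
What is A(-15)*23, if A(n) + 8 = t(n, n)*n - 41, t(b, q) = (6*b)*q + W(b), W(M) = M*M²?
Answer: 697498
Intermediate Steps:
W(M) = M³
t(b, q) = b³ + 6*b*q (t(b, q) = (6*b)*q + b³ = 6*b*q + b³ = b³ + 6*b*q)
A(n) = -49 + n²*(n² + 6*n) (A(n) = -8 + ((n*(n² + 6*n))*n - 41) = -8 + (n²*(n² + 6*n) - 41) = -8 + (-41 + n²*(n² + 6*n)) = -49 + n²*(n² + 6*n))
A(-15)*23 = (-49 + (-15)³*(6 - 15))*23 = (-49 - 3375*(-9))*23 = (-49 + 30375)*23 = 30326*23 = 697498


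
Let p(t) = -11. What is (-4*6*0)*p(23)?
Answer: 0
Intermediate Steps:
(-4*6*0)*p(23) = (-4*6*0)*(-11) = -24*0*(-11) = 0*(-11) = 0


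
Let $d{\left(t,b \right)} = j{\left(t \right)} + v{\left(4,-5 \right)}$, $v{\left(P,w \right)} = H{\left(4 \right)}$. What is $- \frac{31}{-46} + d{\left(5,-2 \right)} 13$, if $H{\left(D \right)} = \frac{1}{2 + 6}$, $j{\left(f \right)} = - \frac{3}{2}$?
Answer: $- \frac{3165}{184} \approx -17.201$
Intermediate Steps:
$j{\left(f \right)} = - \frac{3}{2}$ ($j{\left(f \right)} = \left(-3\right) \frac{1}{2} = - \frac{3}{2}$)
$H{\left(D \right)} = \frac{1}{8}$
$v{\left(P,w \right)} = \frac{1}{8}$
$d{\left(t,b \right)} = - \frac{11}{8}$ ($d{\left(t,b \right)} = - \frac{3}{2} + \frac{1}{8} = - \frac{11}{8}$)
$- \frac{31}{-46} + d{\left(5,-2 \right)} 13 = - \frac{31}{-46} - \frac{143}{8} = \left(-31\right) \left(- \frac{1}{46}\right) - \frac{143}{8} = \frac{31}{46} - \frac{143}{8} = - \frac{3165}{184}$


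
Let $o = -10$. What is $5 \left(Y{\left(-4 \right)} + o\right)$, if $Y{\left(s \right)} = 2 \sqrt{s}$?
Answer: $-50 + 20 i \approx -50.0 + 20.0 i$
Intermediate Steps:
$5 \left(Y{\left(-4 \right)} + o\right) = 5 \left(2 \sqrt{-4} - 10\right) = 5 \left(2 \cdot 2 i - 10\right) = 5 \left(4 i - 10\right) = 5 \left(-10 + 4 i\right) = -50 + 20 i$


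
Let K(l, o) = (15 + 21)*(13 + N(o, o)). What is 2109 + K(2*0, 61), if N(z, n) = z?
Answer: 4773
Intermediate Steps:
K(l, o) = 468 + 36*o (K(l, o) = (15 + 21)*(13 + o) = 36*(13 + o) = 468 + 36*o)
2109 + K(2*0, 61) = 2109 + (468 + 36*61) = 2109 + (468 + 2196) = 2109 + 2664 = 4773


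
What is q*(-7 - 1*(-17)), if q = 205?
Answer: 2050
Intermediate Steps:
q*(-7 - 1*(-17)) = 205*(-7 - 1*(-17)) = 205*(-7 + 17) = 205*10 = 2050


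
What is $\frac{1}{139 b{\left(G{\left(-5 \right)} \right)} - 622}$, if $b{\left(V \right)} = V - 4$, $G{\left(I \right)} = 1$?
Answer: $- \frac{1}{1039} \approx -0.00096246$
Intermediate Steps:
$b{\left(V \right)} = -4 + V$ ($b{\left(V \right)} = V - 4 = -4 + V$)
$\frac{1}{139 b{\left(G{\left(-5 \right)} \right)} - 622} = \frac{1}{139 \left(-4 + 1\right) - 622} = \frac{1}{139 \left(-3\right) - 622} = \frac{1}{-417 - 622} = \frac{1}{-1039} = - \frac{1}{1039}$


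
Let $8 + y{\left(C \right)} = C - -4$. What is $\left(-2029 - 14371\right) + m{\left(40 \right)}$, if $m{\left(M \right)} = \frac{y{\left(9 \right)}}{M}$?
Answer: $- \frac{131199}{8} \approx -16400.0$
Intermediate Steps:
$y{\left(C \right)} = -4 + C$ ($y{\left(C \right)} = -8 + \left(C - -4\right) = -8 + \left(C + 4\right) = -8 + \left(4 + C\right) = -4 + C$)
$m{\left(M \right)} = \frac{5}{M}$ ($m{\left(M \right)} = \frac{-4 + 9}{M} = \frac{5}{M}$)
$\left(-2029 - 14371\right) + m{\left(40 \right)} = \left(-2029 - 14371\right) + \frac{5}{40} = -16400 + 5 \cdot \frac{1}{40} = -16400 + \frac{1}{8} = - \frac{131199}{8}$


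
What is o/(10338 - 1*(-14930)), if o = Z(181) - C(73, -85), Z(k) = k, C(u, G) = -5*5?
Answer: 103/12634 ≈ 0.0081526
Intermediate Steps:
C(u, G) = -25
o = 206 (o = 181 - 1*(-25) = 181 + 25 = 206)
o/(10338 - 1*(-14930)) = 206/(10338 - 1*(-14930)) = 206/(10338 + 14930) = 206/25268 = 206*(1/25268) = 103/12634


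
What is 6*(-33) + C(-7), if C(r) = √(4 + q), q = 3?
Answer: -198 + √7 ≈ -195.35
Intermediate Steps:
C(r) = √7 (C(r) = √(4 + 3) = √7)
6*(-33) + C(-7) = 6*(-33) + √7 = -198 + √7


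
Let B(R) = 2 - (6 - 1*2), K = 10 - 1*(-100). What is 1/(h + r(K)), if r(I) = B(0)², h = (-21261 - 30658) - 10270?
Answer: -1/62185 ≈ -1.6081e-5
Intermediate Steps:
K = 110 (K = 10 + 100 = 110)
B(R) = -2 (B(R) = 2 - (6 - 2) = 2 - 1*4 = 2 - 4 = -2)
h = -62189 (h = -51919 - 10270 = -62189)
r(I) = 4 (r(I) = (-2)² = 4)
1/(h + r(K)) = 1/(-62189 + 4) = 1/(-62185) = -1/62185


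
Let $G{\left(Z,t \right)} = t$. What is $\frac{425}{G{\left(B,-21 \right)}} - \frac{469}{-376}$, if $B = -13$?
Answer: $- \frac{149951}{7896} \approx -18.991$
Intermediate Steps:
$\frac{425}{G{\left(B,-21 \right)}} - \frac{469}{-376} = \frac{425}{-21} - \frac{469}{-376} = 425 \left(- \frac{1}{21}\right) - - \frac{469}{376} = - \frac{425}{21} + \frac{469}{376} = - \frac{149951}{7896}$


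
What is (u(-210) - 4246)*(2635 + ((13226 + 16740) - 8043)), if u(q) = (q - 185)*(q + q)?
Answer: 3969898932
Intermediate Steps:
u(q) = 2*q*(-185 + q) (u(q) = (-185 + q)*(2*q) = 2*q*(-185 + q))
(u(-210) - 4246)*(2635 + ((13226 + 16740) - 8043)) = (2*(-210)*(-185 - 210) - 4246)*(2635 + ((13226 + 16740) - 8043)) = (2*(-210)*(-395) - 4246)*(2635 + (29966 - 8043)) = (165900 - 4246)*(2635 + 21923) = 161654*24558 = 3969898932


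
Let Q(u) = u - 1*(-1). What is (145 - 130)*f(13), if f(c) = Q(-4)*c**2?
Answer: -7605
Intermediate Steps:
Q(u) = 1 + u (Q(u) = u + 1 = 1 + u)
f(c) = -3*c**2 (f(c) = (1 - 4)*c**2 = -3*c**2)
(145 - 130)*f(13) = (145 - 130)*(-3*13**2) = 15*(-3*169) = 15*(-507) = -7605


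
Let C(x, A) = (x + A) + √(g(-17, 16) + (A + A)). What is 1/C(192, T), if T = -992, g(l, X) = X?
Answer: -50/40123 - I*√123/160492 ≈ -0.0012462 - 6.9103e-5*I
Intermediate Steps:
C(x, A) = A + x + √(16 + 2*A) (C(x, A) = (x + A) + √(16 + (A + A)) = (A + x) + √(16 + 2*A) = A + x + √(16 + 2*A))
1/C(192, T) = 1/(-992 + 192 + √(16 + 2*(-992))) = 1/(-992 + 192 + √(16 - 1984)) = 1/(-992 + 192 + √(-1968)) = 1/(-992 + 192 + 4*I*√123) = 1/(-800 + 4*I*√123)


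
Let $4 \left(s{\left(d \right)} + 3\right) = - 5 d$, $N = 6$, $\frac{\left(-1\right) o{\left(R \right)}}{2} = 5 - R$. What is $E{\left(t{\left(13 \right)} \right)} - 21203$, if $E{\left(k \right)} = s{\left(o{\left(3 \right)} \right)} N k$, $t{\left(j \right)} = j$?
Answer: $-21047$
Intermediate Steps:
$o{\left(R \right)} = -10 + 2 R$ ($o{\left(R \right)} = - 2 \left(5 - R\right) = -10 + 2 R$)
$s{\left(d \right)} = -3 - \frac{5 d}{4}$ ($s{\left(d \right)} = -3 + \frac{\left(-5\right) d}{4} = -3 - \frac{5 d}{4}$)
$E{\left(k \right)} = 12 k$ ($E{\left(k \right)} = \left(-3 - \frac{5 \left(-10 + 2 \cdot 3\right)}{4}\right) 6 k = \left(-3 - \frac{5 \left(-10 + 6\right)}{4}\right) 6 k = \left(-3 - -5\right) 6 k = \left(-3 + 5\right) 6 k = 2 \cdot 6 k = 12 k$)
$E{\left(t{\left(13 \right)} \right)} - 21203 = 12 \cdot 13 - 21203 = 156 - 21203 = -21047$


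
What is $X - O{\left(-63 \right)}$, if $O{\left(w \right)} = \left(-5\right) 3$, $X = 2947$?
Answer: $2962$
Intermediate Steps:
$O{\left(w \right)} = -15$
$X - O{\left(-63 \right)} = 2947 - -15 = 2947 + 15 = 2962$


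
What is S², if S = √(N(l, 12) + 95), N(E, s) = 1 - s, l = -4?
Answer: 84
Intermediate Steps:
S = 2*√21 (S = √((1 - 1*12) + 95) = √((1 - 12) + 95) = √(-11 + 95) = √84 = 2*√21 ≈ 9.1651)
S² = (2*√21)² = 84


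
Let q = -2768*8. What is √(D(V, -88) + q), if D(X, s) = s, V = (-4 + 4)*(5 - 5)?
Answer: 2*I*√5558 ≈ 149.1*I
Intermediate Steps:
V = 0 (V = 0*0 = 0)
q = -22144
√(D(V, -88) + q) = √(-88 - 22144) = √(-22232) = 2*I*√5558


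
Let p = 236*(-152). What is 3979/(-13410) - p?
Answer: 481039541/13410 ≈ 35872.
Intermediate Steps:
p = -35872
3979/(-13410) - p = 3979/(-13410) - 1*(-35872) = 3979*(-1/13410) + 35872 = -3979/13410 + 35872 = 481039541/13410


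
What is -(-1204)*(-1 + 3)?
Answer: 2408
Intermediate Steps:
-(-1204)*(-1 + 3) = -(-1204)*2 = -301*(-8) = 2408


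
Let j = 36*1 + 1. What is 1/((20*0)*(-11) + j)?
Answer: 1/37 ≈ 0.027027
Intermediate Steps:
j = 37 (j = 36 + 1 = 37)
1/((20*0)*(-11) + j) = 1/((20*0)*(-11) + 37) = 1/(0*(-11) + 37) = 1/(0 + 37) = 1/37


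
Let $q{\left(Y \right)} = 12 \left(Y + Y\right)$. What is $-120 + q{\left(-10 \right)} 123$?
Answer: $-29640$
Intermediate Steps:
$q{\left(Y \right)} = 24 Y$ ($q{\left(Y \right)} = 12 \cdot 2 Y = 24 Y$)
$-120 + q{\left(-10 \right)} 123 = -120 + 24 \left(-10\right) 123 = -120 - 29520 = -29640$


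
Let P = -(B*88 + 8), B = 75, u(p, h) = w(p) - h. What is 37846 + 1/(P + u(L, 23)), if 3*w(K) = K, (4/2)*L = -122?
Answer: 755179081/19954 ≈ 37846.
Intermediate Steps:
L = -61 (L = (½)*(-122) = -61)
w(K) = K/3
u(p, h) = -h + p/3 (u(p, h) = p/3 - h = -h + p/3)
P = -6608 (P = -(75*88 + 8) = -(6600 + 8) = -1*6608 = -6608)
37846 + 1/(P + u(L, 23)) = 37846 + 1/(-6608 + (-1*23 + (⅓)*(-61))) = 37846 + 1/(-6608 + (-23 - 61/3)) = 37846 + 1/(-6608 - 130/3) = 37846 + 1/(-19954/3) = 37846 - 3/19954 = 755179081/19954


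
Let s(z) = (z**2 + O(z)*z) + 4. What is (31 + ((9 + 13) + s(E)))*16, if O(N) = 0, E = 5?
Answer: 1312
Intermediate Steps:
s(z) = 4 + z**2 (s(z) = (z**2 + 0*z) + 4 = (z**2 + 0) + 4 = z**2 + 4 = 4 + z**2)
(31 + ((9 + 13) + s(E)))*16 = (31 + ((9 + 13) + (4 + 5**2)))*16 = (31 + (22 + (4 + 25)))*16 = (31 + (22 + 29))*16 = (31 + 51)*16 = 82*16 = 1312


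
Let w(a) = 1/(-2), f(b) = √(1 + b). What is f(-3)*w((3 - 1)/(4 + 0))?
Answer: -I*√2/2 ≈ -0.70711*I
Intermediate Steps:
w(a) = -½
f(-3)*w((3 - 1)/(4 + 0)) = √(1 - 3)*(-½) = √(-2)*(-½) = (I*√2)*(-½) = -I*√2/2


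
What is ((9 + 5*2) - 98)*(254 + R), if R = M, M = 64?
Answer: -25122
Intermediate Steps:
R = 64
((9 + 5*2) - 98)*(254 + R) = ((9 + 5*2) - 98)*(254 + 64) = ((9 + 10) - 98)*318 = (19 - 98)*318 = -79*318 = -25122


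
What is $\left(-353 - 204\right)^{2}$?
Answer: $310249$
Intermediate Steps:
$\left(-353 - 204\right)^{2} = \left(-557\right)^{2} = 310249$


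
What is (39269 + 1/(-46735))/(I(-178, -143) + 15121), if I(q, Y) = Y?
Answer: 917618357/349998415 ≈ 2.6218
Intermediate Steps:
(39269 + 1/(-46735))/(I(-178, -143) + 15121) = (39269 + 1/(-46735))/(-143 + 15121) = (39269 - 1/46735)/14978 = (1835236714/46735)*(1/14978) = 917618357/349998415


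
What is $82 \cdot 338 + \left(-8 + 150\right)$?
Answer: $27858$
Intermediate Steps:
$82 \cdot 338 + \left(-8 + 150\right) = 27716 + 142 = 27858$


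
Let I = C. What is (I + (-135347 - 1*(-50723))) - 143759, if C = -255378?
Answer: -483761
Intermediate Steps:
I = -255378
(I + (-135347 - 1*(-50723))) - 143759 = (-255378 + (-135347 - 1*(-50723))) - 143759 = (-255378 + (-135347 + 50723)) - 143759 = (-255378 - 84624) - 143759 = -340002 - 143759 = -483761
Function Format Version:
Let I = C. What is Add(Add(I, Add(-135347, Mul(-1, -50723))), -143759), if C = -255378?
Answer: -483761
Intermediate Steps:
I = -255378
Add(Add(I, Add(-135347, Mul(-1, -50723))), -143759) = Add(Add(-255378, Add(-135347, Mul(-1, -50723))), -143759) = Add(Add(-255378, Add(-135347, 50723)), -143759) = Add(Add(-255378, -84624), -143759) = Add(-340002, -143759) = -483761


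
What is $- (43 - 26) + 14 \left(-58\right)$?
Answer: $-829$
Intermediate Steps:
$- (43 - 26) + 14 \left(-58\right) = - (43 - 26) - 812 = \left(-1\right) 17 - 812 = -17 - 812 = -829$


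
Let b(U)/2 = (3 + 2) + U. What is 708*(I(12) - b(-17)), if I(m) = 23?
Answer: 33276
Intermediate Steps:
b(U) = 10 + 2*U (b(U) = 2*((3 + 2) + U) = 2*(5 + U) = 10 + 2*U)
708*(I(12) - b(-17)) = 708*(23 - (10 + 2*(-17))) = 708*(23 - (10 - 34)) = 708*(23 - 1*(-24)) = 708*(23 + 24) = 708*47 = 33276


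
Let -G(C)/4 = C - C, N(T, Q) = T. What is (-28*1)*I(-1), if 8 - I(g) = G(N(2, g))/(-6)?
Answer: -224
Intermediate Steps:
G(C) = 0 (G(C) = -4*(C - C) = -4*0 = 0)
I(g) = 8 (I(g) = 8 - 0/(-6) = 8 - 0*(-1)/6 = 8 - 1*0 = 8 + 0 = 8)
(-28*1)*I(-1) = -28*1*8 = -28*8 = -224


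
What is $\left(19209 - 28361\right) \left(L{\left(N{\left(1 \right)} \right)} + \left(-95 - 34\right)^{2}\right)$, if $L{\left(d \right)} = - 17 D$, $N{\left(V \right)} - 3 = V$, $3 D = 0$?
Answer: $-152298432$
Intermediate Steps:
$D = 0$ ($D = \frac{1}{3} \cdot 0 = 0$)
$N{\left(V \right)} = 3 + V$
$L{\left(d \right)} = 0$ ($L{\left(d \right)} = \left(-17\right) 0 = 0$)
$\left(19209 - 28361\right) \left(L{\left(N{\left(1 \right)} \right)} + \left(-95 - 34\right)^{2}\right) = \left(19209 - 28361\right) \left(0 + \left(-95 - 34\right)^{2}\right) = - 9152 \left(0 + \left(-129\right)^{2}\right) = - 9152 \left(0 + 16641\right) = \left(-9152\right) 16641 = -152298432$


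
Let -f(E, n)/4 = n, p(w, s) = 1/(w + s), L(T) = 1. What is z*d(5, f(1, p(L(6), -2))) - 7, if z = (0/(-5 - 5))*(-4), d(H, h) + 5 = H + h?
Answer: -7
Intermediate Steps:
p(w, s) = 1/(s + w)
f(E, n) = -4*n
d(H, h) = -5 + H + h (d(H, h) = -5 + (H + h) = -5 + H + h)
z = 0 (z = (0/(-10))*(-4) = -⅒*0*(-4) = 0*(-4) = 0)
z*d(5, f(1, p(L(6), -2))) - 7 = 0*(-5 + 5 - 4/(-2 + 1)) - 7 = 0*(-5 + 5 - 4/(-1)) - 7 = 0*(-5 + 5 - 4*(-1)) - 7 = 0*(-5 + 5 + 4) - 7 = 0*4 - 7 = 0 - 7 = -7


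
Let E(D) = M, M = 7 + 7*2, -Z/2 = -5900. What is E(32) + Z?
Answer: 11821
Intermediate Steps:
Z = 11800 (Z = -2*(-5900) = 11800)
M = 21 (M = 7 + 14 = 21)
E(D) = 21
E(32) + Z = 21 + 11800 = 11821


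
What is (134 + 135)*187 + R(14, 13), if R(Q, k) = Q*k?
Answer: 50485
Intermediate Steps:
(134 + 135)*187 + R(14, 13) = (134 + 135)*187 + 14*13 = 269*187 + 182 = 50303 + 182 = 50485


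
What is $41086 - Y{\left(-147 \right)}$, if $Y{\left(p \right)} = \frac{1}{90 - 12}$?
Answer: $\frac{3204707}{78} \approx 41086.0$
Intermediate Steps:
$Y{\left(p \right)} = \frac{1}{78}$
$41086 - Y{\left(-147 \right)} = 41086 - \frac{1}{78} = \frac{3204707}{78}$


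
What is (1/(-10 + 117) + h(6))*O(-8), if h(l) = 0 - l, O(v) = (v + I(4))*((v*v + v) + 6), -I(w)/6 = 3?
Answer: 1033292/107 ≈ 9656.9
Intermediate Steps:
I(w) = -18 (I(w) = -6*3 = -18)
O(v) = (-18 + v)*(6 + v + v**2) (O(v) = (v - 18)*((v*v + v) + 6) = (-18 + v)*((v**2 + v) + 6) = (-18 + v)*((v + v**2) + 6) = (-18 + v)*(6 + v + v**2))
h(l) = -l
(1/(-10 + 117) + h(6))*O(-8) = (1/(-10 + 117) - 1*6)*(-108 + (-8)**3 - 17*(-8)**2 - 12*(-8)) = (1/107 - 6)*(-108 - 512 - 17*64 + 96) = (1/107 - 6)*(-108 - 512 - 1088 + 96) = -641/107*(-1612) = 1033292/107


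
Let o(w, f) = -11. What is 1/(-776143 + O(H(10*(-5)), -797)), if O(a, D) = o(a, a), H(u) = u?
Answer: -1/776154 ≈ -1.2884e-6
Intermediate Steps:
O(a, D) = -11
1/(-776143 + O(H(10*(-5)), -797)) = 1/(-776143 - 11) = 1/(-776154) = -1/776154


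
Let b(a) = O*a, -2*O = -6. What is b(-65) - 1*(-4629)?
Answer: 4434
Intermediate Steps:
O = 3 (O = -1/2*(-6) = 3)
b(a) = 3*a
b(-65) - 1*(-4629) = 3*(-65) - 1*(-4629) = -195 + 4629 = 4434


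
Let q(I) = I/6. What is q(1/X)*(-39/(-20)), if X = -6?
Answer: -13/240 ≈ -0.054167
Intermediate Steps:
q(I) = I/6 (q(I) = I*(1/6) = I/6)
q(1/X)*(-39/(-20)) = ((1/6)/(-6))*(-39/(-20)) = ((1/6)*(-1/6))*(-39*(-1/20)) = -1/36*39/20 = -13/240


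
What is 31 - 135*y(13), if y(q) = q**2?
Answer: -22784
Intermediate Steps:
31 - 135*y(13) = 31 - 135*13**2 = 31 - 135*169 = 31 - 22815 = -22784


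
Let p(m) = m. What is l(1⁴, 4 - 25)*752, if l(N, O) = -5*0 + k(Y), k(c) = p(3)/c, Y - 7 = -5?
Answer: 1128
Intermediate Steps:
Y = 2 (Y = 7 - 5 = 2)
k(c) = 3/c
l(N, O) = 3/2 (l(N, O) = -5*0 + 3/2 = 0 + 3*(½) = 0 + 3/2 = 3/2)
l(1⁴, 4 - 25)*752 = (3/2)*752 = 1128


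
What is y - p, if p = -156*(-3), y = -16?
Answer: -484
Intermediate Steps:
p = 468
y - p = -16 - 1*468 = -16 - 468 = -484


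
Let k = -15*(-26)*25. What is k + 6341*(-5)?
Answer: -21955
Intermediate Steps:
k = 9750 (k = 390*25 = 9750)
k + 6341*(-5) = 9750 + 6341*(-5) = 9750 - 31705 = -21955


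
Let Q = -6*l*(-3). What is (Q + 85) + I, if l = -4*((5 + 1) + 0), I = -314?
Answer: -661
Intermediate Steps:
l = -24 (l = -4*(6 + 0) = -4*6 = -24)
Q = -432 (Q = -6*(-24)*(-3) = 144*(-3) = -432)
(Q + 85) + I = (-432 + 85) - 314 = -347 - 314 = -661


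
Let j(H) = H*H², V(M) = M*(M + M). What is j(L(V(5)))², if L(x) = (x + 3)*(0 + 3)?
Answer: 16157819263041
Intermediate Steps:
V(M) = 2*M² (V(M) = M*(2*M) = 2*M²)
L(x) = 9 + 3*x (L(x) = (3 + x)*3 = 9 + 3*x)
j(H) = H³
j(L(V(5)))² = ((9 + 3*(2*5²))³)² = ((9 + 3*(2*25))³)² = ((9 + 3*50)³)² = ((9 + 150)³)² = (159³)² = 4019679² = 16157819263041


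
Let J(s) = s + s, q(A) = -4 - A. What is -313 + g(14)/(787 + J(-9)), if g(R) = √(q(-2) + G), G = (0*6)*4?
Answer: -313 + I*√2/769 ≈ -313.0 + 0.001839*I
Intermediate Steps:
G = 0 (G = 0*4 = 0)
J(s) = 2*s
g(R) = I*√2 (g(R) = √((-4 - 1*(-2)) + 0) = √((-4 + 2) + 0) = √(-2 + 0) = √(-2) = I*√2)
-313 + g(14)/(787 + J(-9)) = -313 + (I*√2)/(787 + 2*(-9)) = -313 + (I*√2)/(787 - 18) = -313 + (I*√2)/769 = -313 + I*√2/769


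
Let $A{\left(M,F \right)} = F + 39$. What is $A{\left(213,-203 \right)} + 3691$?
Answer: $3527$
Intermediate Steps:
$A{\left(M,F \right)} = 39 + F$
$A{\left(213,-203 \right)} + 3691 = \left(39 - 203\right) + 3691 = -164 + 3691 = 3527$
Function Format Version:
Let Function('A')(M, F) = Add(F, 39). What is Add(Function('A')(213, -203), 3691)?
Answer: 3527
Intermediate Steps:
Function('A')(M, F) = Add(39, F)
Add(Function('A')(213, -203), 3691) = Add(Add(39, -203), 3691) = Add(-164, 3691) = 3527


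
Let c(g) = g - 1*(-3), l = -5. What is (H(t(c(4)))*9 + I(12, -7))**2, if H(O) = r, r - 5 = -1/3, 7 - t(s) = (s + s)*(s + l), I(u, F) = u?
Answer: 2916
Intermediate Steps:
c(g) = 3 + g (c(g) = g + 3 = 3 + g)
t(s) = 7 - 2*s*(-5 + s) (t(s) = 7 - (s + s)*(s - 5) = 7 - 2*s*(-5 + s))
r = 14/3 (r = 5 - 1/3 = 14/3 ≈ 4.6667)
H(O) = 14/3
(H(t(c(4)))*9 + I(12, -7))**2 = ((14/3)*9 + 12)**2 = (42 + 12)**2 = 54**2 = 2916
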